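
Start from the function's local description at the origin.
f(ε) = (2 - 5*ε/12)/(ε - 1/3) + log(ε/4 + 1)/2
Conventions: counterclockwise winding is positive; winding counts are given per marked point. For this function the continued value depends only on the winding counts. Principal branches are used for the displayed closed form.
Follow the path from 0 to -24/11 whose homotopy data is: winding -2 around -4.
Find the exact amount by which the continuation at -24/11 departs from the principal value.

Continued minus principal equals -(2)*pi*i.

The rational part is single-valued and drops out of the difference; each branch term changes only by its own monodromy.
(1/2)*log(1 - ε/(-4)): each positive loop around -4 adds 2*pi*i to the log, so winding -2 contributes (1/2)*(-2)*2*pi*i = -(2)*pi*i.
Summing the contributions at ε = -24/11 gives -(2)*pi*i.


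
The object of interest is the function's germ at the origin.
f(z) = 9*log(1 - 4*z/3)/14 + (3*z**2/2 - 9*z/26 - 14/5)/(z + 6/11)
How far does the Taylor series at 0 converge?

Denominator factor (z + 6/11): pole of order 1 at -6/11, modulus 6/11.
Branch term (9/14)*log(1 - z/(3/4)): its argument vanishes at z = 3/4, a logarithmic branch point, modulus 3/4.
The radius of convergence is the smallest modulus among the singular points: 6/11.

The radius of convergence is 6/11.


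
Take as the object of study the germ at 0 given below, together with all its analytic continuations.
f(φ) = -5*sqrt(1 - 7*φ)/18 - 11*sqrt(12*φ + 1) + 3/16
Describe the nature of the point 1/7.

The point is an algebraic (square-root) branch point.

The term (-5/18)*sqrt(1 - φ/(1/7)) has argument 1 - 1/7/(1/7) = 0 at 1/7: a square-root (algebraic, two-sheeted) branch point; the remaining terms are analytic or single-valued there.


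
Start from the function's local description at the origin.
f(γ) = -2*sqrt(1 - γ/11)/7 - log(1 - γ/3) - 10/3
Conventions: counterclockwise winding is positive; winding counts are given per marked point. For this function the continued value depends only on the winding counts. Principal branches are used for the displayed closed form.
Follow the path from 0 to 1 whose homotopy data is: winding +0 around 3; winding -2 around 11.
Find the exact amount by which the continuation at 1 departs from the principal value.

Continued minus principal equals 0.

The rational part is single-valued and drops out of the difference; each branch term changes only by its own monodromy.
(-1)*log(1 - γ/(3)): winding 0 around 3, so this term returns to its principal value, contribution 0.
(-2/7)*sqrt(1 - γ/(11)): winding -2 is even, the square root returns to the same sheet, contribution 0.
Summing the contributions at γ = 1 gives 0.


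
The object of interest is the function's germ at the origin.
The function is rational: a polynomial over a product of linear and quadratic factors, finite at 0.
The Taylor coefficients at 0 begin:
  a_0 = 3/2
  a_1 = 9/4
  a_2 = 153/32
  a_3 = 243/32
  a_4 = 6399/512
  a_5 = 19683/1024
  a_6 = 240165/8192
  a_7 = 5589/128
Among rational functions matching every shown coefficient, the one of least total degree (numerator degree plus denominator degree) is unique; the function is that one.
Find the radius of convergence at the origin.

The radius of convergence is -1/2 + (1/6)*sqrt(57).

No rational of total degree below 4 reproduces all 8 coefficients; solving the [0/4] Pade equations on them gives f(h) = 8/(3*(h**2 + h - 4/3)**2), whose expansion matches every shown term.
Denominator factor (h**2 + h - 4/3)^2: discriminant 19/3, real irrational roots -1/2 + (1/6)*sqrt(57) and -1/2 - (1/6)*sqrt(57); poles of order 2, moduli -1/2 + (1/6)*sqrt(57) and 1/2 + (1/6)*sqrt(57).
The radius of convergence is the smallest modulus among the singular points: -1/2 + (1/6)*sqrt(57).


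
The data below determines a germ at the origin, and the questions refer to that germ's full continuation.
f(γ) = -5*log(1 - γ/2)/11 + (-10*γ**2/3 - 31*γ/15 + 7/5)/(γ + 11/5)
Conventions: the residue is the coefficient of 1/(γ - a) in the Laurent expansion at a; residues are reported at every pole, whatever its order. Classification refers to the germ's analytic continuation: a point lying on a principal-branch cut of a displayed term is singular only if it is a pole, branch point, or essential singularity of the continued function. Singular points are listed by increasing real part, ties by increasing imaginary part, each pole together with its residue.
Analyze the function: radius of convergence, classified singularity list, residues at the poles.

Denominator factor (γ + 11/5): pole of order 1 at -11/5, modulus 11/5.
Branch term (-5/11)*log(1 - γ/(2)): its argument vanishes at γ = 2, a logarithmic branch point, modulus 2.
The radius of convergence is the smallest modulus among the singular points: 2.
The branch term is analytic at -11/5 and contributes nothing to the residue; only the rational part matters.
At the order-1 pole -11/5 set g(γ) = (γ - (-11/5))*(rational part) = -10*γ**2/3 - 31*γ/15 + 7/5.
Simple pole: residue = g(a) at a = -11/5, which is -764/75.
List the singular points by increasing real part (a conjugate pair: the negative imaginary part first).

Radius of convergence at 0: 2.
At -11/5: a pole of order 1; residue -764/75.
At 2: a logarithmic branch point.


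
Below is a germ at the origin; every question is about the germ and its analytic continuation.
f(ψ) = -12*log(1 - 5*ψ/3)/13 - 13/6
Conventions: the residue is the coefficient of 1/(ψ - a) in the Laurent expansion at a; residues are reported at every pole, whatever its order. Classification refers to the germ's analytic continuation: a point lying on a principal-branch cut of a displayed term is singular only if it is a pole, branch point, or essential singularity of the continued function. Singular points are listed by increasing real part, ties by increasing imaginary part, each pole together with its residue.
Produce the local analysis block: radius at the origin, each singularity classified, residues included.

Branch term (-12/13)*log(1 - ψ/(3/5)): its argument vanishes at ψ = 3/5, a logarithmic branch point, modulus 3/5.
The radius of convergence is the smallest modulus among the singular points: 3/5.

Radius of convergence at 0: 3/5.
At 3/5: a logarithmic branch point.


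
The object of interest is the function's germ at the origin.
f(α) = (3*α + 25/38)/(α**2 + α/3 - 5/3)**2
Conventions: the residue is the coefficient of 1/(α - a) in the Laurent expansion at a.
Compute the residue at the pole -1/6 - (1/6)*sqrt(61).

The residue is (162/70699)*sqrt(61).

The factor α**2 + α/3 - 5/3 splits as (α - a)(α - a') with a = -1/6 - (1/6)*sqrt(61), a' = -1/6 + (1/6)*sqrt(61). At the order-2 pole a set g(α) = (α - a)^2*f(α) = [3*α + 25/38] / (α - a')^2.
Order-2 pole: residue = g'(a); g'(-1/6 - (1/6)*sqrt(61)) = (162/70699)*sqrt(61), so the residue is (162/70699)*sqrt(61).


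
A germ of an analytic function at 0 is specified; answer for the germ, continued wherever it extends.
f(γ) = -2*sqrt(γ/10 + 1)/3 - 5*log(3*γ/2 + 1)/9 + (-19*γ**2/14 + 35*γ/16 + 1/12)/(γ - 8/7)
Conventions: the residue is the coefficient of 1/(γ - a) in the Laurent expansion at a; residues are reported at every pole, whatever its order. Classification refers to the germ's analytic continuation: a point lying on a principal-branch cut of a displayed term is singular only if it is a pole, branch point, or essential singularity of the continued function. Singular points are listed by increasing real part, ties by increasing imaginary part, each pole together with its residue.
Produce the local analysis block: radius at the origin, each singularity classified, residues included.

Radius of convergence at 0: 2/3.
At -10: an algebraic (square-root) branch point.
At -2/3: a logarithmic branch point.
At 8/7: a pole of order 1; residue 3337/4116.

Denominator factor (γ - 8/7): pole of order 1 at 8/7, modulus 8/7.
Branch term (-5/9)*log(1 - γ/(-2/3)): its argument vanishes at γ = -2/3, a logarithmic branch point, modulus 2/3.
Branch term (-2/3)*sqrt(1 - γ/(-10)): its argument vanishes at γ = -10, a square-root branch point, modulus 10.
The radius of convergence is the smallest modulus among the singular points: 2/3.
The branch terms are analytic at 8/7 and contribute nothing to the residue; only the rational part matters.
At the order-1 pole 8/7 set g(γ) = (γ - (8/7))*(rational part) = -19*γ**2/14 + 35*γ/16 + 1/12.
Simple pole: residue = g(a) at a = 8/7, which is 3337/4116.
List the singular points by increasing real part (a conjugate pair: the negative imaginary part first).


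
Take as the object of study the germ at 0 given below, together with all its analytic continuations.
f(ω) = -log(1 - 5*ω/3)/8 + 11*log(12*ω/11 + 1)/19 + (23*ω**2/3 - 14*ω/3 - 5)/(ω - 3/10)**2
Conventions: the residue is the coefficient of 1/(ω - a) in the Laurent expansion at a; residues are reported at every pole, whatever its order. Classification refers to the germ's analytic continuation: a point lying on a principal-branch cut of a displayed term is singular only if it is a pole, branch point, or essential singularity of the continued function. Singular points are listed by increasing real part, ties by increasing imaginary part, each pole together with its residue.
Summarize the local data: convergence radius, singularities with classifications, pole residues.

Denominator factor (ω - 3/10)^2: pole of order 2 at 3/10, modulus 3/10.
Branch term (11/19)*log(1 - ω/(-11/12)): its argument vanishes at ω = -11/12, a logarithmic branch point, modulus 11/12.
Branch term (-1/8)*log(1 - ω/(3/5)): its argument vanishes at ω = 3/5, a logarithmic branch point, modulus 3/5.
The radius of convergence is the smallest modulus among the singular points: 3/10.
The branch terms are analytic at 3/10 and contribute nothing to the residue; only the rational part matters.
At the order-2 pole 3/10 set g(ω) = (ω - (3/10))^2*(rational part) = 23*ω**2/3 - 14*ω/3 - 5.
Order-2 pole: residue = g'(a); g'(3/10) = -1/15, so the residue is -1/15.
List the singular points by increasing real part (a conjugate pair: the negative imaginary part first).

Radius of convergence at 0: 3/10.
At -11/12: a logarithmic branch point.
At 3/10: a pole of order 2; residue -1/15.
At 3/5: a logarithmic branch point.


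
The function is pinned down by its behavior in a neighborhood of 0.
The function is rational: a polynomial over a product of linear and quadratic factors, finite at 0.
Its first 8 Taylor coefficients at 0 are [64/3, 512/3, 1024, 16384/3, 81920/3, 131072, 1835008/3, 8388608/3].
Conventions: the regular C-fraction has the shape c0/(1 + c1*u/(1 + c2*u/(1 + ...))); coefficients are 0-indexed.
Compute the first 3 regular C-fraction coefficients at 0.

Taylor coefficients (read off): a_0 = 64/3, a_1 = 512/3, a_2 = 1024.
c0 = a_0 = 64/3. Peel one level at a time: if S = 1 + c*u/S' with S'(0) = 1, then c is the u-coefficient of S and S' = c*u/(S - 1).
S_1 = c0/f = 1 + (-8)*u + (16)*u^2 + ...; c1 = -8.
S_2 = c1*u/(S_1 - 1) = 1 + (2)*u + ...; c2 = 2.

The regular C-fraction coefficients are [64/3, -8, 2].


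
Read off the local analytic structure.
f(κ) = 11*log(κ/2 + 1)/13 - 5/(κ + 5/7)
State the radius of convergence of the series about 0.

The radius of convergence is 5/7.

Denominator factor (κ + 5/7): pole of order 1 at -5/7, modulus 5/7.
Branch term (11/13)*log(1 - κ/(-2)): its argument vanishes at κ = -2, a logarithmic branch point, modulus 2.
The radius of convergence is the smallest modulus among the singular points: 5/7.


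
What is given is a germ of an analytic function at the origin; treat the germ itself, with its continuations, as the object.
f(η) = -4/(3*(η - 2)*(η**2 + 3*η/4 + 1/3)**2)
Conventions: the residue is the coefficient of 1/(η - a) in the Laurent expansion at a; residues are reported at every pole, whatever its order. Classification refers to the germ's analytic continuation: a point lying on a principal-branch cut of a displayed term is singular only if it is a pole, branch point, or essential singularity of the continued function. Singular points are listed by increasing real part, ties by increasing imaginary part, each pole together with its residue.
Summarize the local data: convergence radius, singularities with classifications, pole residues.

Denominator factor (η - 2): pole of order 1 at 2, modulus 2.
Denominator factor (η**2 + 3*η/4 + 1/3)^2: discriminant -37/48, complex-conjugate roots (-3/8) + ((1/24)*sqrt(111))*i and (-3/8) - ((1/24)*sqrt(111))*i; poles of order 2, moduli (1/3)*sqrt(3) and (1/3)*sqrt(3).
The radius of convergence is the smallest modulus among the singular points: (1/3)*sqrt(3).
The factor η**2 + 3*η/4 + 1/3 splits as (η - a)(η - a') with a = (-3/8) - ((1/24)*sqrt(111))*i, a' = (-3/8) + ((1/24)*sqrt(111))*i. At the order-2 pole a set g(η) = (η - a)^2*f(η) = [-4/(3*(η - 2))] / (η - a')^2.
Order-2 pole: residue = g'(a); g'((-3/8) - ((1/24)*sqrt(111))*i) = (24/1225) + ((272232/1677025)*sqrt(111))*i, so the residue is (24/1225) + ((272232/1677025)*sqrt(111))*i.
The factor η**2 + 3*η/4 + 1/3 splits as (η - a)(η - a') with a = (-3/8) + ((1/24)*sqrt(111))*i, a' = (-3/8) - ((1/24)*sqrt(111))*i. At the order-2 pole a set g(η) = (η - a)^2*f(η) = [-4/(3*(η - 2))] / (η - a')^2.
Order-2 pole: residue = g'(a); g'((-3/8) + ((1/24)*sqrt(111))*i) = (24/1225) - ((272232/1677025)*sqrt(111))*i, so the residue is (24/1225) - ((272232/1677025)*sqrt(111))*i.
At the order-1 pole 2 set g(η) = (η - (2))*f(η) = -4/(3*(η**2 + 3*η/4 + 1/3)**2).
Simple pole: residue = g(a) at a = 2, which is -48/1225.
List the singular points by increasing real part (a conjugate pair: the negative imaginary part first).

Radius of convergence at 0: (1/3)*sqrt(3).
At (-3/8) - ((1/24)*sqrt(111))*i: a pole of order 2; residue (24/1225) + ((272232/1677025)*sqrt(111))*i.
At (-3/8) + ((1/24)*sqrt(111))*i: a pole of order 2; residue (24/1225) - ((272232/1677025)*sqrt(111))*i.
At 2: a pole of order 1; residue -48/1225.


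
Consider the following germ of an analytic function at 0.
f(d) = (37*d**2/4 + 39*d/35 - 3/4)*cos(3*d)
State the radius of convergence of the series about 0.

The factor cos(3*d) is entire and contributes no finite singular point.
The polynomial part has no poles.
No finite singular points: the Taylor series at 0 converges everywhere.

The radius of convergence is infinite.


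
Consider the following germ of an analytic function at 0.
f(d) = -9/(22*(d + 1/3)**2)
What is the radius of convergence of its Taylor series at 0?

Denominator factor (d + 1/3)^2: pole of order 2 at -1/3, modulus 1/3.
The radius of convergence is the smallest modulus among the singular points: 1/3.

The radius of convergence is 1/3.


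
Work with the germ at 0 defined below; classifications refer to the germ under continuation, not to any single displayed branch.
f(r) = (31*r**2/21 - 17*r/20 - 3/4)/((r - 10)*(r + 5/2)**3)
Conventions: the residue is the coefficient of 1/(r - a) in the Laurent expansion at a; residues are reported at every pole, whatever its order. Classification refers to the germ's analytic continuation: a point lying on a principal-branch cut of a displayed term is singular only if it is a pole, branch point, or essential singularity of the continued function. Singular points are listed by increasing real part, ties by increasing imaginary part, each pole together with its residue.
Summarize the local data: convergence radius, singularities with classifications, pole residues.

Radius of convergence at 0: 5/2.
At -5/2: a pole of order 3; residue -23246/328125.
At 10: a pole of order 1; residue 23246/328125.

Denominator factor (r + 5/2)^3: pole of order 3 at -5/2, modulus 5/2.
Denominator factor (r - 10): pole of order 1 at 10, modulus 10.
The radius of convergence is the smallest modulus among the singular points: 5/2.
At the order-3 pole -5/2 set g(r) = (r - (-5/2))^3*f(r) = (31*r**2/21 - 17*r/20 - 3/4)/(r - 10).
Order-3 pole: residue = g''(a)/2; g''(-5/2) = -46492/328125, so the residue is -23246/328125.
At the order-1 pole 10 set g(r) = (r - (10))*f(r) = (31*r**2/21 - 17*r/20 - 3/4)/(r + 5/2)**3.
Simple pole: residue = g(a) at a = 10, which is 23246/328125.
List the singular points by increasing real part (a conjugate pair: the negative imaginary part first).


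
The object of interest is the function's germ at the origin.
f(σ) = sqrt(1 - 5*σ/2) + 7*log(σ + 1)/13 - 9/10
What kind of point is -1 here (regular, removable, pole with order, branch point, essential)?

The term (7/13)*log(1 - σ/(-1)) has argument 1 - -1/(-1) = 0 at -1: a logarithmic (infinitely-sheeted) branch point; the remaining terms are analytic or single-valued there.

The point is a logarithmic branch point.


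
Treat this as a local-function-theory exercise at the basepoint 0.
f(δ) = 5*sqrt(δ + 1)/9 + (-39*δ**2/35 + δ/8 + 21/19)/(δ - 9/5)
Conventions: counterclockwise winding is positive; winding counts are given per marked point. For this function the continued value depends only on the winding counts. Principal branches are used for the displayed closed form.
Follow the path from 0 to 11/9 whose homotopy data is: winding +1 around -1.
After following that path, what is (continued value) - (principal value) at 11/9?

The rational part is single-valued and drops out of the difference; each branch term changes only by its own monodromy.
(5/9)*sqrt(1 - δ/(-1)): winding +1 is odd, the square root flips sign, contributing -2*(5/9)*sqrt(1 - (11/9)/(-1)) = -2*(5/9)*sqrt(20/9) = -(20/27)*sqrt(5).
Summing the contributions at δ = 11/9 gives -(20/27)*sqrt(5).

Continued minus principal equals -(20/27)*sqrt(5).


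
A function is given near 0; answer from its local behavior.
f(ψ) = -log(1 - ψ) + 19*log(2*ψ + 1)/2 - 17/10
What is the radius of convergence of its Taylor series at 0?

The radius of convergence is 1/2.

Branch term (19/2)*log(1 - ψ/(-1/2)): its argument vanishes at ψ = -1/2, a logarithmic branch point, modulus 1/2.
Branch term (-1)*log(1 - ψ/(1)): its argument vanishes at ψ = 1, a logarithmic branch point, modulus 1.
The radius of convergence is the smallest modulus among the singular points: 1/2.


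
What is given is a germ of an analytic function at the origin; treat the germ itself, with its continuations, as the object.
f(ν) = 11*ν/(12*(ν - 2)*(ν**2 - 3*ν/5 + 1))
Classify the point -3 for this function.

Denominator factors: ν**2 - 3*ν/5 + 1 = 59/5 at ν = -3; ν - 2 = -5 at ν = -3 — none vanishes.
So the germ continues analytically to -3.

The point is a regular point.


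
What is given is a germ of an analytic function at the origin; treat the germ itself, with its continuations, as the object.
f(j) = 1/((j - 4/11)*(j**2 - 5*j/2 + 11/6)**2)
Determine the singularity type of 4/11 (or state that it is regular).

The point is a pole of order 1.

The denominator factor j - 4/11 vanishes at 4/11 and appears to the power 1; the numerator there equals 1, nonzero, and no other factor vanishes.
Hence a pole whose order is the multiplicity, 1.


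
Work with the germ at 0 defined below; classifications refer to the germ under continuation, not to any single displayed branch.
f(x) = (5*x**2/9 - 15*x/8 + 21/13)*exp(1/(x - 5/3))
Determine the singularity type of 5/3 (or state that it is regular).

The point is an essential singularity.

The exponent 1/(x - (5/3)) has a pole at 5/3, so exp(1/(x - (5/3))) takes every nonzero value near it: an essential singularity (not a pole of any order).


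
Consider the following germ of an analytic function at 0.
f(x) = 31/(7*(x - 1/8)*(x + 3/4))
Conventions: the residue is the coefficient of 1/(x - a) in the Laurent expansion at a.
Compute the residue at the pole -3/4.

At the order-1 pole -3/4 set g(x) = (x - (-3/4))*f(x) = 31/(7*(x - 1/8)).
Simple pole: residue = g(a) at a = -3/4, which is -248/49.

The residue is -248/49.


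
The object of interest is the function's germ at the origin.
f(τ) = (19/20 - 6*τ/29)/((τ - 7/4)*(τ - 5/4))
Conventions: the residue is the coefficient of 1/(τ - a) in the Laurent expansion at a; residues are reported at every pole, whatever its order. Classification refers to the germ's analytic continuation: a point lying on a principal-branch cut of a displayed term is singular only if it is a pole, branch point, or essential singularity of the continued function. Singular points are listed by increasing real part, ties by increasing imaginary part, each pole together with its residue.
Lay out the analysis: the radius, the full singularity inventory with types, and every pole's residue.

Radius of convergence at 0: 5/4.
At 5/4: a pole of order 1; residue -401/290.
At 7/4: a pole of order 1; residue 341/290.

Denominator factor (τ - 5/4): pole of order 1 at 5/4, modulus 5/4.
Denominator factor (τ - 7/4): pole of order 1 at 7/4, modulus 7/4.
The radius of convergence is the smallest modulus among the singular points: 5/4.
At the order-1 pole 5/4 set g(τ) = (τ - (5/4))*f(τ) = (19/20 - 6*τ/29)/(τ - 7/4).
Simple pole: residue = g(a) at a = 5/4, which is -401/290.
At the order-1 pole 7/4 set g(τ) = (τ - (7/4))*f(τ) = (19/20 - 6*τ/29)/(τ - 5/4).
Simple pole: residue = g(a) at a = 7/4, which is 341/290.
List the singular points by increasing real part (a conjugate pair: the negative imaginary part first).


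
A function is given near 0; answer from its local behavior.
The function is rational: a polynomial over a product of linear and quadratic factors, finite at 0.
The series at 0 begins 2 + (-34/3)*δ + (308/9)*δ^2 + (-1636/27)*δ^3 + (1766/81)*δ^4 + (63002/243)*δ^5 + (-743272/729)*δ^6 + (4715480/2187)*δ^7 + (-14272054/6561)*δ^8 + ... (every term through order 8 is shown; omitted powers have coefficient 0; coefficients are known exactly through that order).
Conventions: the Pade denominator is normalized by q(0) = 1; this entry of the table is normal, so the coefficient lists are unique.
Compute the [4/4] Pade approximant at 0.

The Pade approximant has numerator coefficients [2, 2816/4231, 2912/12693, 256/4231, 512/12693]; denominator coefficients [1, 76151/12693, 71929/4231, 914099/38079, 67752/4231].

Taylor coefficients needed (read off): a_0 = 2, a_1 = -34/3, a_2 = 308/9, a_3 = -1636/27, a_4 = 1766/81, a_5 = 63002/243, a_6 = -743272/729, a_7 = 4715480/2187, a_8 = -14272054/6561.
Write the denominator as Q(δ) = 1 + q1*δ + q2*δ^2 + q3*δ^3 + q4*δ^4. Requiring Q*f - P = O(δ^9) with deg P <= 4 kills the coefficients of δ^5..δ^8 in Q*f:
  δ^5: a_5 + q1*a_4 + q2*a_3 + q3*a_2 + q4*a_1 = 0, i.e. 63002/243 + (1766/81)*q1 + (-1636/27)*q2 + (308/9)*q3 + (-34/3)*q4 = 0.
  δ^6: a_6 + q1*a_5 + q2*a_4 + q3*a_3 + q4*a_2 = 0, i.e. -743272/729 + (63002/243)*q1 + (1766/81)*q2 + (-1636/27)*q3 + (308/9)*q4 = 0.
  δ^7: a_7 + q1*a_6 + q2*a_5 + q3*a_4 + q4*a_3 = 0, i.e. 4715480/2187 + (-743272/729)*q1 + (63002/243)*q2 + (1766/81)*q3 + (-1636/27)*q4 = 0.
  δ^8: a_8 + q1*a_7 + q2*a_6 + q3*a_5 + q4*a_4 = 0, i.e. -14272054/6561 + (4715480/2187)*q1 + (-743272/729)*q2 + (63002/243)*q3 + (1766/81)*q4 = 0.
Solving this linear system: q1 = 76151/12693, q2 = 71929/4231, q3 = 914099/38079, q4 = 67752/4231.
The numerator is Q*f truncated at degree 4: P0 = a_0 = 2; P1 = a_1 + q1*a_0 = 2816/4231; P2 = a_2 + q1*a_1 + q2*a_0 = 2912/12693; P3 = a_3 + q1*a_2 + q2*a_1 + q3*a_0 = 256/4231; P4 = a_4 + q1*a_3 + q2*a_2 + q3*a_1 + q4*a_0 = 512/12693.


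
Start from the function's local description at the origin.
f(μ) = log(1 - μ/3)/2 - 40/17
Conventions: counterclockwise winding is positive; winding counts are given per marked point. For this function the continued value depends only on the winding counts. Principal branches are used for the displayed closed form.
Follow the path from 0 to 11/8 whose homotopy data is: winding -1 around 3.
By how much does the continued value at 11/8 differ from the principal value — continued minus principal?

Continued minus principal equals -pi*i.

The rational part is single-valued and drops out of the difference; each branch term changes only by its own monodromy.
(1/2)*log(1 - μ/(3)): each positive loop around 3 adds 2*pi*i to the log, so winding -1 contributes (1/2)*(-1)*2*pi*i = -pi*i.
Summing the contributions at μ = 11/8 gives -pi*i.


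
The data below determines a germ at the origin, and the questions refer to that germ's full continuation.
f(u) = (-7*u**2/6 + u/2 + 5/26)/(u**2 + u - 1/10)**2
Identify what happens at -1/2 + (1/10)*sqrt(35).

The denominator factor u**2 + u - 1/10 vanishes at -1/2 + (1/10)*sqrt(35) and appears to the power 2; the numerator there equals -197/260 + (1/6)*sqrt(35), nonzero, and no other factor vanishes.
Hence a pole whose order is the multiplicity, 2.

The point is a pole of order 2.


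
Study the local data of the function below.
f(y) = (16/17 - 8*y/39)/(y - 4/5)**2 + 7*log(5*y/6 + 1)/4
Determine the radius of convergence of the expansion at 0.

The radius of convergence is 4/5.

Denominator factor (y - 4/5)^2: pole of order 2 at 4/5, modulus 4/5.
Branch term (7/4)*log(1 - y/(-6/5)): its argument vanishes at y = -6/5, a logarithmic branch point, modulus 6/5.
The radius of convergence is the smallest modulus among the singular points: 4/5.


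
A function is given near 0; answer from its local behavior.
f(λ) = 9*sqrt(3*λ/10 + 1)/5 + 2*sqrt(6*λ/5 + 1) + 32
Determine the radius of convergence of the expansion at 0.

The radius of convergence is 5/6.

Branch term (9/5)*sqrt(1 - λ/(-10/3)): its argument vanishes at λ = -10/3, a square-root branch point, modulus 10/3.
Branch term (2)*sqrt(1 - λ/(-5/6)): its argument vanishes at λ = -5/6, a square-root branch point, modulus 5/6.
The radius of convergence is the smallest modulus among the singular points: 5/6.


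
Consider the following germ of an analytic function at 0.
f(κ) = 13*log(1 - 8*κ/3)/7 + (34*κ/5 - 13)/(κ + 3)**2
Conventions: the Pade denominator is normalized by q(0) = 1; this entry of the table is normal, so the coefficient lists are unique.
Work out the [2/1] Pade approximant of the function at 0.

The Pade approximant has numerator coefficients [-13/9, -22119238/20329785, -169806001/60989355]; denominator coefficients [1, -95878/64539].

Taylor coefficients needed (expand at 0): a_0 = -13/9, a_1 = -3056/945, a_2 = -7171/945, a_3 = -95878/8505.
Write the denominator as Q(κ) = 1 + q1*κ. Requiring Q*f - P = O(κ^4) with deg P <= 2 kills the coefficients of κ^3..κ^3 in Q*f:
  κ^3: a_3 + q1*a_2 = 0, i.e. -95878/8505 + (-7171/945)*q1 = 0.
Solving this linear system: q1 = -95878/64539.
The numerator is Q*f truncated at degree 2: P0 = a_0 = -13/9; P1 = a_1 + q1*a_0 = -22119238/20329785; P2 = a_2 + q1*a_1 = -169806001/60989355.


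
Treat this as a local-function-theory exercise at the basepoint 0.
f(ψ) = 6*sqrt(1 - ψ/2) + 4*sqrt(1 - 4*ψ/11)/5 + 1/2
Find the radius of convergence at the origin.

The radius of convergence is 2.

Branch term (4/5)*sqrt(1 - ψ/(11/4)): its argument vanishes at ψ = 11/4, a square-root branch point, modulus 11/4.
Branch term (6)*sqrt(1 - ψ/(2)): its argument vanishes at ψ = 2, a square-root branch point, modulus 2.
The radius of convergence is the smallest modulus among the singular points: 2.


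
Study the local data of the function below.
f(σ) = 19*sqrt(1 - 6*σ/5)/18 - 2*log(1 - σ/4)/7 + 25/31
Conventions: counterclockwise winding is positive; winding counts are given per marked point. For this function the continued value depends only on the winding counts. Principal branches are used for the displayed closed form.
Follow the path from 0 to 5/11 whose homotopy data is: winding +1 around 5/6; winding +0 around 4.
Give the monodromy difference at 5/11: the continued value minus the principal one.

Continued minus principal equals -(19/99)*sqrt(55).

The rational part is single-valued and drops out of the difference; each branch term changes only by its own monodromy.
(-2/7)*log(1 - σ/(4)): winding 0 around 4, so this term returns to its principal value, contribution 0.
(19/18)*sqrt(1 - σ/(5/6)): winding +1 is odd, the square root flips sign, contributing -2*(19/18)*sqrt(1 - (5/11)/(5/6)) = -2*(19/18)*sqrt(5/11) = -(19/99)*sqrt(55).
Summing the contributions at σ = 5/11 gives -(19/99)*sqrt(55).


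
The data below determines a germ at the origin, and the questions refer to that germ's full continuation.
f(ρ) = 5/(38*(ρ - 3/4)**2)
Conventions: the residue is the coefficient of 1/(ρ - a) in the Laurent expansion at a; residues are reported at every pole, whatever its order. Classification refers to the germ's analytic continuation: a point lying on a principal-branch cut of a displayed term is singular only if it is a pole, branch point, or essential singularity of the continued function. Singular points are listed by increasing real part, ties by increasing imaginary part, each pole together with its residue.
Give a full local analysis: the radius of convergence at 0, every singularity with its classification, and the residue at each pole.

Radius of convergence at 0: 3/4.
At 3/4: a pole of order 2; residue 0.

Denominator factor (ρ - 3/4)^2: pole of order 2 at 3/4, modulus 3/4.
The radius of convergence is the smallest modulus among the singular points: 3/4.
At the order-2 pole 3/4 set g(ρ) = (ρ - (3/4))^2*f(ρ) = 5/38.
Order-2 pole: residue = g'(a); g'(3/4) = 0, so the residue is 0.


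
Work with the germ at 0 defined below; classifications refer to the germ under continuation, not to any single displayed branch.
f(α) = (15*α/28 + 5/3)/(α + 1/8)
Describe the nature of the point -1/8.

The denominator factor α + 1/8 vanishes at -1/8 and appears to the power 1; the numerator there equals 1075/672, nonzero, and no other factor vanishes.
Hence a pole whose order is the multiplicity, 1.

The point is a pole of order 1.


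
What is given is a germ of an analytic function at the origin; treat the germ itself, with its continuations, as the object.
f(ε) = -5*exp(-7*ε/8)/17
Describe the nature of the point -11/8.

The point is a regular point.

There is no denominator, hence no pole anywhere.
The factor exp(-7*ε/8) is entire.
So the germ continues analytically to -11/8.


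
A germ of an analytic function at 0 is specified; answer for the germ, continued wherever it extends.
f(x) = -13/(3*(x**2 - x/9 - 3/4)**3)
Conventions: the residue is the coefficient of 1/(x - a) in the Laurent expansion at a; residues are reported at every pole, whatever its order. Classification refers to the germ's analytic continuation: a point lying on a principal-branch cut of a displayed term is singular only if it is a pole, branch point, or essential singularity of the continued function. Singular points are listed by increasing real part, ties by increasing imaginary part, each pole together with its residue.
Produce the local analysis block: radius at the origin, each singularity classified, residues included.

Radius of convergence at 0: -1/18 + (1/9)*sqrt(61).
At 1/18 - (1/9)*sqrt(61): a pole of order 3; residue (767637/3631696)*sqrt(61).
At 1/18 + (1/9)*sqrt(61): a pole of order 3; residue -(767637/3631696)*sqrt(61).

Denominator factor (x**2 - x/9 - 3/4)^3: discriminant 244/81, real irrational roots 1/18 + (1/9)*sqrt(61) and 1/18 - (1/9)*sqrt(61); poles of order 3, moduli 1/18 + (1/9)*sqrt(61) and -1/18 + (1/9)*sqrt(61).
The radius of convergence is the smallest modulus among the singular points: -1/18 + (1/9)*sqrt(61).
The factor x**2 - x/9 - 3/4 splits as (x - a)(x - a') with a = 1/18 - (1/9)*sqrt(61), a' = 1/18 + (1/9)*sqrt(61). At the order-3 pole a set g(x) = (x - a)^3*f(x) = [-13/3] / (x - a')^3.
Order-3 pole: residue = g''(a)/2; g''(1/18 - (1/9)*sqrt(61)) = (767637/1815848)*sqrt(61), so the residue is (767637/3631696)*sqrt(61).
The factor x**2 - x/9 - 3/4 splits as (x - a)(x - a') with a = 1/18 + (1/9)*sqrt(61), a' = 1/18 - (1/9)*sqrt(61). At the order-3 pole a set g(x) = (x - a)^3*f(x) = [-13/3] / (x - a')^3.
Order-3 pole: residue = g''(a)/2; g''(1/18 + (1/9)*sqrt(61)) = -(767637/1815848)*sqrt(61), so the residue is -(767637/3631696)*sqrt(61).
List the singular points by increasing real part (a conjugate pair: the negative imaginary part first).


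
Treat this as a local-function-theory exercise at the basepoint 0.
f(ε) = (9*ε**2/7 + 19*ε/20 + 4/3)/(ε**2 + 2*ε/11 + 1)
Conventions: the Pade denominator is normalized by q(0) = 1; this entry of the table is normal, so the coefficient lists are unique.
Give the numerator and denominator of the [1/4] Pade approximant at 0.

The Pade approximant has numerator coefficients [4/3, 12120473671/27158762180]; denominator coefficients [1, -266115302/1357938109, 24697329233/104561234393, 37160081820/104561234393, -352042880400/731928640751].

Taylor coefficients needed (expand at 0): a_0 = 4/3, a_1 = 467/660, a_2 = -1493/8470, a_3 = -377633/559020, a_4 = 459796/1537305, a_5 = 400145/644204.
Write the denominator as Q(ε) = 1 + q1*ε + q2*ε^2 + q3*ε^3 + q4*ε^4. Requiring Q*f - P = O(ε^6) with deg P <= 1 kills the coefficients of ε^2..ε^5 in Q*f:
  ε^2: a_2 + q1*a_1 + q2*a_0 = 0, i.e. -1493/8470 + (467/660)*q1 + (4/3)*q2 = 0.
  ε^3: a_3 + q1*a_2 + q2*a_1 + q3*a_0 = 0, i.e. -377633/559020 + (-1493/8470)*q1 + (467/660)*q2 + (4/3)*q3 = 0.
  ε^4: a_4 + q1*a_3 + q2*a_2 + q3*a_1 + q4*a_0 = 0, i.e. 459796/1537305 + (-377633/559020)*q1 + (-1493/8470)*q2 + (467/660)*q3 + (4/3)*q4 = 0.
  ε^5: a_5 + q1*a_4 + q2*a_3 + q3*a_2 + q4*a_1 = 0, i.e. 400145/644204 + (459796/1537305)*q1 + (-377633/559020)*q2 + (-1493/8470)*q3 + (467/660)*q4 = 0.
Solving this linear system: q1 = -266115302/1357938109, q2 = 24697329233/104561234393, q3 = 37160081820/104561234393, q4 = -352042880400/731928640751.
The numerator is Q*f truncated at degree 1: P0 = a_0 = 4/3; P1 = a_1 + q1*a_0 = 12120473671/27158762180.


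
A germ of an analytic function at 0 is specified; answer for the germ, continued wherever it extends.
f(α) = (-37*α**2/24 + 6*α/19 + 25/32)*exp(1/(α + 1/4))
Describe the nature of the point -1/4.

The exponent 1/(α - (-1/4)) has a pole at -1/4, so exp(1/(α - (-1/4))) takes every nonzero value near it: an essential singularity (not a pole of any order).

The point is an essential singularity.


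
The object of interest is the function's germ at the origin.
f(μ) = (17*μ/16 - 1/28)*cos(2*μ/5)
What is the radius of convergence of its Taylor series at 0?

The factor cos(2*μ/5) is entire and contributes no finite singular point.
The polynomial part has no poles.
No finite singular points: the Taylor series at 0 converges everywhere.

The radius of convergence is infinite.


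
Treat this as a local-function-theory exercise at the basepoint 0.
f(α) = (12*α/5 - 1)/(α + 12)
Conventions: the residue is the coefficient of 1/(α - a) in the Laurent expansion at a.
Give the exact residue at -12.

At the order-1 pole -12 set g(α) = (α - (-12))*f(α) = 12*α/5 - 1.
Simple pole: residue = g(a) at a = -12, which is -149/5.

The residue is -149/5.


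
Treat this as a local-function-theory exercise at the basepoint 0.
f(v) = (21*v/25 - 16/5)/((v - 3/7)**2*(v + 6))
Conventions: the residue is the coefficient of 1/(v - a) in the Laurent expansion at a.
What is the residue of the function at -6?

The residue is -10094/50625.

At the order-1 pole -6 set g(v) = (v - (-6))*f(v) = (21*v/25 - 16/5)/(v - 3/7)**2.
Simple pole: residue = g(a) at a = -6, which is -10094/50625.


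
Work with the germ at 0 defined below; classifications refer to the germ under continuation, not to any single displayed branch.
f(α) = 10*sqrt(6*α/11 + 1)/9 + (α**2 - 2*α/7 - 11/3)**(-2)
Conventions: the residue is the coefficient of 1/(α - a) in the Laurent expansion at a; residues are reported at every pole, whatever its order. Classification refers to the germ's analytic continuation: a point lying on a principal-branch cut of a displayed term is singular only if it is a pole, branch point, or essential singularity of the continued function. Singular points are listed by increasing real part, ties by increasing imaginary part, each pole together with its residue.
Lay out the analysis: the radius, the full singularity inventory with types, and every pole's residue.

Radius of convergence at 0: -1/7 + (1/21)*sqrt(1626).
At -11/6: an algebraic (square-root) branch point.
At 1/7 - (1/21)*sqrt(1626): a pole of order 2; residue (1029/1175056)*sqrt(1626).
At 1/7 + (1/21)*sqrt(1626): a pole of order 2; residue -(1029/1175056)*sqrt(1626).

Denominator factor (α**2 - 2*α/7 - 11/3)^2: discriminant 2168/147, real irrational roots 1/7 + (1/21)*sqrt(1626) and 1/7 - (1/21)*sqrt(1626); poles of order 2, moduli 1/7 + (1/21)*sqrt(1626) and -1/7 + (1/21)*sqrt(1626).
Branch term (10/9)*sqrt(1 - α/(-11/6)): its argument vanishes at α = -11/6, a square-root branch point, modulus 11/6.
The radius of convergence is the smallest modulus among the singular points: -1/7 + (1/21)*sqrt(1626).
The branch term is analytic at 1/7 - (1/21)*sqrt(1626) and contributes nothing to the residue; only the rational part matters.
The factor α**2 - 2*α/7 - 11/3 splits as (α - a)(α - a') with a = 1/7 - (1/21)*sqrt(1626), a' = 1/7 + (1/21)*sqrt(1626). At the order-2 pole a set g(α) = (α - a)^2*(rational part) = [1] / (α - a')^2.
Order-2 pole: residue = g'(a); g'(1/7 - (1/21)*sqrt(1626)) = (1029/1175056)*sqrt(1626), so the residue is (1029/1175056)*sqrt(1626).
The branch term is analytic at 1/7 + (1/21)*sqrt(1626) and contributes nothing to the residue; only the rational part matters.
The factor α**2 - 2*α/7 - 11/3 splits as (α - a)(α - a') with a = 1/7 + (1/21)*sqrt(1626), a' = 1/7 - (1/21)*sqrt(1626). At the order-2 pole a set g(α) = (α - a)^2*(rational part) = [1] / (α - a')^2.
Order-2 pole: residue = g'(a); g'(1/7 + (1/21)*sqrt(1626)) = -(1029/1175056)*sqrt(1626), so the residue is -(1029/1175056)*sqrt(1626).
List the singular points by increasing real part (a conjugate pair: the negative imaginary part first).


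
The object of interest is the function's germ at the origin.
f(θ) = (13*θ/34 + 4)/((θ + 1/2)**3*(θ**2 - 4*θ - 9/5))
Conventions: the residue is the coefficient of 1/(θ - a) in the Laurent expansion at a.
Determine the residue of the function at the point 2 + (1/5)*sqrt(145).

The factor θ**2 - 4*θ - 9/5 splits as (θ - a)(θ - a') with a = 2 + (1/5)*sqrt(145), a' = 2 - (1/5)*sqrt(145). At the order-1 pole a set g(θ) = (θ - a)*f(θ) = [(13*θ/34 + 4)/(θ + 1/2)**3] / (θ - a').
Simple pole: residue = g(a) at a = 2 + (1/5)*sqrt(145), which is -6416950/12393 + (909080/21141)*sqrt(145).

The residue is -6416950/12393 + (909080/21141)*sqrt(145).


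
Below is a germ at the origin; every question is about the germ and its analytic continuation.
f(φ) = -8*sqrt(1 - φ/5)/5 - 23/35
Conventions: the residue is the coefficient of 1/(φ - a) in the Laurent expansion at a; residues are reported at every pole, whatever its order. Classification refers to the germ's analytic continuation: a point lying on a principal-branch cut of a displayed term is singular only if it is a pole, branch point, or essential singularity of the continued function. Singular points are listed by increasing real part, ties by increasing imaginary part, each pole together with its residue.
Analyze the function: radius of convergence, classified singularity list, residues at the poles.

Radius of convergence at 0: 5.
At 5: an algebraic (square-root) branch point.

Branch term (-8/5)*sqrt(1 - φ/(5)): its argument vanishes at φ = 5, a square-root branch point, modulus 5.
The radius of convergence is the smallest modulus among the singular points: 5.


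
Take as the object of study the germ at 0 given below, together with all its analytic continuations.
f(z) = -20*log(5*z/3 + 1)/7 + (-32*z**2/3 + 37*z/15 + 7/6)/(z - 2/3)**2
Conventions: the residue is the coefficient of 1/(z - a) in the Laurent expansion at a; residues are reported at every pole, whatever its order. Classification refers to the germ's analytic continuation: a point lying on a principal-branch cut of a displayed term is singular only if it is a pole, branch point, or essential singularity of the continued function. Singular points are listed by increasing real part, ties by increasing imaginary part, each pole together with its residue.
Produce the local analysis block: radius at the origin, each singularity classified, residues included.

Denominator factor (z - 2/3)^2: pole of order 2 at 2/3, modulus 2/3.
Branch term (-20/7)*log(1 - z/(-3/5)): its argument vanishes at z = -3/5, a logarithmic branch point, modulus 3/5.
The radius of convergence is the smallest modulus among the singular points: 3/5.
The branch term is analytic at 2/3 and contributes nothing to the residue; only the rational part matters.
At the order-2 pole 2/3 set g(z) = (z - (2/3))^2*(rational part) = -32*z**2/3 + 37*z/15 + 7/6.
Order-2 pole: residue = g'(a); g'(2/3) = -529/45, so the residue is -529/45.
List the singular points by increasing real part (a conjugate pair: the negative imaginary part first).

Radius of convergence at 0: 3/5.
At -3/5: a logarithmic branch point.
At 2/3: a pole of order 2; residue -529/45.
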